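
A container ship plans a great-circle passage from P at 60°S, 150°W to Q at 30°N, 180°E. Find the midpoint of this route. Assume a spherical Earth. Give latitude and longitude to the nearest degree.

≈ 15°S, 169°W

Write both endpoints as unit vectors p₁, p₂ with components (cos φ cos λ, cos φ sin λ, sin φ).
The central angle between the endpoints is δ = arccos(p₁·p₂) ≈ 1.629 rad (93.3°).
Interpolate at f = 1/2 with slerp weights a = sin((1−f)δ)/sin δ ≈ 0.729, b = sin(fδ)/sin δ ≈ 0.729.
p = a·p₁ + b·p₂ ≈ (-0.946, -0.182, -0.267); φ = arcsin(p_z) ≈ -15.47°, λ = atan2(p_y, p_x) ≈ -169.11°.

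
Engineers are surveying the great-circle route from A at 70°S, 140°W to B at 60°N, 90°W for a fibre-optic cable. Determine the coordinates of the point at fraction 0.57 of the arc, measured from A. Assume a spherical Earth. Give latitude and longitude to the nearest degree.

≈ 4°N, 108°W

From cos δ = sin φ₁ sin φ₂ + cos φ₁ cos φ₂ cos Δλ, the central angle is δ ≈ 2.352 rad (134.7°).
Interpolate at f = 0.57 with slerp weights a = sin((1−f)δ)/sin δ ≈ 1.193, b = sin(fδ)/sin δ ≈ 1.371.
p = a·p₁ + b·p₂ ≈ (-0.313, -0.948, 0.066); φ = arcsin(p_z) ≈ 3.78°, λ = atan2(p_y, p_x) ≈ -108.26°.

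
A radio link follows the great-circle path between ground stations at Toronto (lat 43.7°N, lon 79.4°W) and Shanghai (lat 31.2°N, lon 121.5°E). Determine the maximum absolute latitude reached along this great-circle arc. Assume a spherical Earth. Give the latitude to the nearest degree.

The great circle lies in the plane with unit normal n̂ = (p₁ × p₂)/|p₁ × p₂|.
Here n̂_z ≈ -0.226; the vertex latitude is φ_max = arccos|n̂_z| ≈ 76.9°.

≈ 77°N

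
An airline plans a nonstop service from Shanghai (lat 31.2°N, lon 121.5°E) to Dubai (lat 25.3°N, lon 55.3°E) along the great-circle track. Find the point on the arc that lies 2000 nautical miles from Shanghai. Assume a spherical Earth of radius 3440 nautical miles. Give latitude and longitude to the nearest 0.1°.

≈ lat 32.1°N, lon 82.2°E

The haversine formula gives a central angle δ ≈ 1.008 rad (57.8°) between the endpoints. The total great-circle distance is δ·R ≈ 1.008 × 3440 ≈ 3468 nmi, so the target fraction is f = 2000/3468 ≈ 0.577.
Interpolate at f ≈ 0.577 with slerp weights a = sin((1−f)δ)/sin δ ≈ 0.489, b = sin(fδ)/sin δ ≈ 0.649.
p = a·p₁ + b·p₂ ≈ (0.115, 0.839, 0.531); φ = arcsin(p_z) ≈ 32.07°, λ = atan2(p_y, p_x) ≈ 82.17°.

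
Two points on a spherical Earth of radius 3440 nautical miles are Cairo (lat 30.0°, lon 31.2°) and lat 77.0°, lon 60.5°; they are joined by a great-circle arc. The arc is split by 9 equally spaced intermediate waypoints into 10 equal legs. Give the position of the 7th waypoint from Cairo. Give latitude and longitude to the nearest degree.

Write both endpoints as unit vectors p₁, p₂ with components (cos φ cos λ, cos φ sin λ, sin φ).
The central angle between the endpoints is δ = arccos(p₁·p₂) ≈ 0.854 rad (48.9°).
Interpolate at f = 7/10 with slerp weights a = sin((1−f)δ)/sin δ ≈ 0.336, b = sin(fδ)/sin δ ≈ 0.747.
p = a·p₁ + b·p₂ ≈ (0.332, 0.297, 0.895); φ = arcsin(p_z) ≈ 63.57°, λ = atan2(p_y, p_x) ≈ 41.84°.

≈ lat 64°, lon 42°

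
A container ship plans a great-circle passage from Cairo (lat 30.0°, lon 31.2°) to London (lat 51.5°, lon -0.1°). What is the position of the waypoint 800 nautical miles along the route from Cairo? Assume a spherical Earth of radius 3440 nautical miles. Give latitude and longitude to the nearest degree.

≈ lat 40°, lon 20°

From cos δ = sin φ₁ sin φ₂ + cos φ₁ cos φ₂ cos Δλ, the central angle is δ ≈ 0.551 rad (31.6°). The total great-circle distance is δ·R ≈ 0.551 × 3440 ≈ 1896 nmi, so the target fraction is f = 800/1896 ≈ 0.422.
Interpolate at f ≈ 0.422 with slerp weights a = sin((1−f)δ)/sin δ ≈ 0.598, b = sin(fδ)/sin δ ≈ 0.440.
p = a·p₁ + b·p₂ ≈ (0.717, 0.268, 0.644); φ = arcsin(p_z) ≈ 40.05°, λ = atan2(p_y, p_x) ≈ 20.48°.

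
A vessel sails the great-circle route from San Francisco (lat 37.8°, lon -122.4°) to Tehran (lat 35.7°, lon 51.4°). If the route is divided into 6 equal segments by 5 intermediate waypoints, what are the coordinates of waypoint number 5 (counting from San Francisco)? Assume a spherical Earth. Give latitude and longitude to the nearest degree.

Write both endpoints as unit vectors p₁, p₂ with components (cos φ cos λ, cos φ sin λ, sin φ).
The central angle between the endpoints is δ = arccos(p₁·p₂) ≈ 1.855 rad (106.3°).
Interpolate at f = 5/6 with slerp weights a = sin((1−f)δ)/sin δ ≈ 0.317, b = sin(fδ)/sin δ ≈ 1.041.
p = a·p₁ + b·p₂ ≈ (0.393, 0.449, 0.802); φ = arcsin(p_z) ≈ 53.32°, λ = atan2(p_y, p_x) ≈ 48.80°.

≈ lat 53°, lon 49°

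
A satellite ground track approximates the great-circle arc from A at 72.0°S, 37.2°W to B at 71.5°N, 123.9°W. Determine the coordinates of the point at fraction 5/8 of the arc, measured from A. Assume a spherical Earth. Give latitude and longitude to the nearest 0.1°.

≈ 18.4°N, 85.7°W

The haversine formula gives a central angle δ ≈ 2.682 rad (153.7°) between the endpoints.
Interpolate at f = 5/8 with slerp weights a = sin((1−f)δ)/sin δ ≈ 1.904, b = sin(fδ)/sin δ ≈ 2.242.
p = a·p₁ + b·p₂ ≈ (0.072, -0.946, 0.315); φ = arcsin(p_z) ≈ 18.37°, λ = atan2(p_y, p_x) ≈ -85.65°.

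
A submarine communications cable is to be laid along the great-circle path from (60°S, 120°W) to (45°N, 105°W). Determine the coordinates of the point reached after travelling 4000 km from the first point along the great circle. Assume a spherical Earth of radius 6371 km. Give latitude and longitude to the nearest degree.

≈ (24°S, 113°W)

Write both endpoints as unit vectors p₁, p₂ with components (cos φ cos λ, cos φ sin λ, sin φ).
The central angle between the endpoints is δ = arccos(p₁·p₂) ≈ 1.845 rad (105.7°). The total great-circle distance is δ·R ≈ 1.845 × 6371 ≈ 11755 km, so the target fraction is f = 4000/11755 ≈ 0.340.
Interpolate at f ≈ 0.340 with slerp weights a = sin((1−f)δ)/sin δ ≈ 0.975, b = sin(fδ)/sin δ ≈ 0.610.
p = a·p₁ + b·p₂ ≈ (-0.355, -0.839, -0.413); φ = arcsin(p_z) ≈ -24.36°, λ = atan2(p_y, p_x) ≈ -112.96°.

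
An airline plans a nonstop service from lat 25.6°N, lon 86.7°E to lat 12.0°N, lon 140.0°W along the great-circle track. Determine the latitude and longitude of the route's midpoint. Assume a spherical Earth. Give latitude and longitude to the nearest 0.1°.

Convert each endpoint to a unit vector on the sphere (x = cos φ cos λ, y = cos φ sin λ, z = sin φ).
The central angle between the endpoints is δ = arccos(p₁·p₂) ≈ 2.112 rad (121.0°).
Interpolate at f = 1/2 with slerp weights a = sin((1−f)δ)/sin δ ≈ 1.015, b = sin(fδ)/sin δ ≈ 1.015.
p = a·p₁ + b·p₂ ≈ (-0.708, 0.276, 0.650); φ = arcsin(p_z) ≈ 40.54°, λ = atan2(p_y, p_x) ≈ 158.72°.

≈ lat 40.5°N, lon 158.7°E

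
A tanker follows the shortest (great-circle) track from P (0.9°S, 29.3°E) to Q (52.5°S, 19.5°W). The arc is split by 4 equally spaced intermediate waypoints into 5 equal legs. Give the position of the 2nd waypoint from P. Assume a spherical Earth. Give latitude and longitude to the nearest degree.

≈ (23°S, 15°E)

Write both endpoints as unit vectors p₁, p₂ with components (cos φ cos λ, cos φ sin λ, sin φ).
The central angle between the endpoints is δ = arccos(p₁·p₂) ≈ 1.145 rad (65.6°).
Interpolate at f = 2/5 with slerp weights a = sin((1−f)δ)/sin δ ≈ 0.696, b = sin(fδ)/sin δ ≈ 0.485.
p = a·p₁ + b·p₂ ≈ (0.886, 0.242, -0.396); φ = arcsin(p_z) ≈ -23.33°, λ = atan2(p_y, p_x) ≈ 15.29°.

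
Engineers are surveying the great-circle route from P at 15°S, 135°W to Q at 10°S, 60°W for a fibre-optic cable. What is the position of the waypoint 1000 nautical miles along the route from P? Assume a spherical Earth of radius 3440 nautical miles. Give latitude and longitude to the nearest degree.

≈ 16°S, 118°W

Write both endpoints as unit vectors p₁, p₂ with components (cos φ cos λ, cos φ sin λ, sin φ).
The central angle between the endpoints is δ = arccos(p₁·p₂) ≈ 1.275 rad (73.1°). The total great-circle distance is δ·R ≈ 1.275 × 3440 ≈ 4387 nmi, so the target fraction is f = 1000/4387 ≈ 0.228.
Interpolate at f ≈ 0.228 with slerp weights a = sin((1−f)δ)/sin δ ≈ 0.871, b = sin(fδ)/sin δ ≈ 0.300.
p = a·p₁ + b·p₂ ≈ (-0.447, -0.850, -0.277); φ = arcsin(p_z) ≈ -16.11°, λ = atan2(p_y, p_x) ≈ -117.74°.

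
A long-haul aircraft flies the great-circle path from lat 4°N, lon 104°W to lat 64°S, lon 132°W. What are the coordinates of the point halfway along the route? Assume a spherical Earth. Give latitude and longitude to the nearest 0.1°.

From cos δ = sin φ₁ sin φ₂ + cos φ₁ cos φ₂ cos Δλ, the central angle is δ ≈ 1.241 rad (71.1°).
Interpolate at f = 1/2 with slerp weights a = sin((1−f)δ)/sin δ ≈ 0.615, b = sin(fδ)/sin δ ≈ 0.615.
p = a·p₁ + b·p₂ ≈ (-0.329, -0.795, -0.510); φ = arcsin(p_z) ≈ -30.64°, λ = atan2(p_y, p_x) ≈ -112.45°.

≈ lat 30.6°S, lon 112.5°W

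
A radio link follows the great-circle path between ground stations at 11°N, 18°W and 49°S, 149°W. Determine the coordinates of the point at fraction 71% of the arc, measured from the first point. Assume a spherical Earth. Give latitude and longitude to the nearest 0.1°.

≈ 51.2°S, 91.3°W

From cos δ = sin φ₁ sin φ₂ + cos φ₁ cos φ₂ cos Δλ, the central angle is δ ≈ 2.173 rad (124.5°).
Interpolate at f = 0.71 with slerp weights a = sin((1−f)δ)/sin δ ≈ 0.715, b = sin(fδ)/sin δ ≈ 1.213.
p = a·p₁ + b·p₂ ≈ (-0.015, -0.627, -0.779); φ = arcsin(p_z) ≈ -51.17°, λ = atan2(p_y, p_x) ≈ -91.33°.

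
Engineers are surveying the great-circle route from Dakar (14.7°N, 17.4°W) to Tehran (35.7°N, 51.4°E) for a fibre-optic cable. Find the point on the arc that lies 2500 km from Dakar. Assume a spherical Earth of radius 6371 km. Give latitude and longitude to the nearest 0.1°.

Convert each endpoint to a unit vector on the sphere (x = cos φ cos λ, y = cos φ sin λ, z = sin φ).
The central angle between the endpoints is δ = arccos(p₁·p₂) ≈ 1.124 rad (64.4°). The total great-circle distance is δ·R ≈ 1.124 × 6371 ≈ 7161 km, so the target fraction is f = 2500/7161 ≈ 0.349.
Interpolate at f ≈ 0.349 with slerp weights a = sin((1−f)δ)/sin δ ≈ 0.741, b = sin(fδ)/sin δ ≈ 0.424.
p = a·p₁ + b·p₂ ≈ (0.899, 0.055, 0.435); φ = arcsin(p_z) ≈ 25.81°, λ = atan2(p_y, p_x) ≈ 3.49°.

≈ (25.8°N, 3.5°E)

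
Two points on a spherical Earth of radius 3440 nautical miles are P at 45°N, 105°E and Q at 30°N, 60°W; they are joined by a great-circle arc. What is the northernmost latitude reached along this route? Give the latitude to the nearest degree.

≈ 81°N

The great circle lies in the plane with unit normal n̂ = (p₁ × p₂)/|p₁ × p₂|.
Here n̂_z ≈ -0.163; the vertex latitude is φ_max = arccos|n̂_z| ≈ 80.6°.
Check via Clairaut: cos φ_max = |cos φ₁| · sin C = cos(45.0°)·sin(13.3°) ≈ 0.163, again giving ≈ 80.6°.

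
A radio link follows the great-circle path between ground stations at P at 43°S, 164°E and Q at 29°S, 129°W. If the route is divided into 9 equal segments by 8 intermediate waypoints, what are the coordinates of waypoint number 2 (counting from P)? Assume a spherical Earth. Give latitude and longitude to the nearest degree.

The haversine formula gives a central angle δ ≈ 0.951 rad (54.5°) between the endpoints.
Interpolate at f = 2/9 with slerp weights a = sin((1−f)δ)/sin δ ≈ 0.828, b = sin(fδ)/sin δ ≈ 0.258.
p = a·p₁ + b·p₂ ≈ (-0.724, -0.008, -0.690); φ = arcsin(p_z) ≈ -43.61°, λ = atan2(p_y, p_x) ≈ -179.35°.

≈ 44°S, 179°W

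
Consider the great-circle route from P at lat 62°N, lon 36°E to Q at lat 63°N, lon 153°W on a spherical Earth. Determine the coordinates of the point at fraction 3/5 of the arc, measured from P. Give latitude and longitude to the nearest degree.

≈ lat 85°N, lon 173°W

The haversine formula gives a central angle δ ≈ 0.957 rad (54.8°) between the endpoints.
Interpolate at f = 3/5 with slerp weights a = sin((1−f)δ)/sin δ ≈ 0.457, b = sin(fδ)/sin δ ≈ 0.664.
p = a·p₁ + b·p₂ ≈ (-0.095, -0.011, 0.995); φ = arcsin(p_z) ≈ 84.50°, λ = atan2(p_y, p_x) ≈ -173.49°.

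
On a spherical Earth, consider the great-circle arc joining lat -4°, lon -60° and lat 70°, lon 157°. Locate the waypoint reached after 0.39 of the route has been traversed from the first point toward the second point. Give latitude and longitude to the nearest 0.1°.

From cos δ = sin φ₁ sin φ₂ + cos φ₁ cos φ₂ cos Δλ, the central angle is δ ≈ 1.916 rad (109.8°).
Interpolate at f = 0.39 with slerp weights a = sin((1−f)δ)/sin δ ≈ 0.978, b = sin(fδ)/sin δ ≈ 0.722.
p = a·p₁ + b·p₂ ≈ (0.260, -0.748, 0.610); φ = arcsin(p_z) ≈ 37.61°, λ = atan2(p_y, p_x) ≈ -70.81°.

≈ lat 37.6°, lon -70.8°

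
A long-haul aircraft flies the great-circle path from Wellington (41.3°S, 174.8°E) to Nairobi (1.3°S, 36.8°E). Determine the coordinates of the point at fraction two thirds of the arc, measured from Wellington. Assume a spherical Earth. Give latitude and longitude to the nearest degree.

Write both endpoints as unit vectors p₁, p₂ with components (cos φ cos λ, cos φ sin λ, sin φ).
The central angle between the endpoints is δ = arccos(p₁·p₂) ≈ 2.145 rad (122.9°).
Interpolate at f = 2/3 with slerp weights a = sin((1−f)δ)/sin δ ≈ 0.781, b = sin(fδ)/sin δ ≈ 1.179.
p = a·p₁ + b·p₂ ≈ (0.360, 0.759, -0.542); φ = arcsin(p_z) ≈ -32.83°, λ = atan2(p_y, p_x) ≈ 64.65°.

≈ (33°S, 65°E)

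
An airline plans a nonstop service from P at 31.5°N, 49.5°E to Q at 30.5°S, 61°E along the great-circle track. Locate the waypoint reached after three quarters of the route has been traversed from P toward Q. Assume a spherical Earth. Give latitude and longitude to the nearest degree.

≈ 15°S, 58°E

From cos δ = sin φ₁ sin φ₂ + cos φ₁ cos φ₂ cos Δλ, the central angle is δ ≈ 1.099 rad (63.0°).
Interpolate at f = 3/4 with slerp weights a = sin((1−f)δ)/sin δ ≈ 0.305, b = sin(fδ)/sin δ ≈ 0.824.
p = a·p₁ + b·p₂ ≈ (0.513, 0.818, -0.259); φ = arcsin(p_z) ≈ -15.02°, λ = atan2(p_y, p_x) ≈ 57.93°.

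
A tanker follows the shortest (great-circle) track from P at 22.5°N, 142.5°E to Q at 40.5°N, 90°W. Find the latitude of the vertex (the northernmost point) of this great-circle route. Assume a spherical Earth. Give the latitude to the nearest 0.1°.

The great circle lies in the plane with unit normal n̂ = (p₁ × p₂)/|p₁ × p₂|.
Here n̂_z ≈ +0.567; the vertex latitude is φ_max = arccos|n̂_z| ≈ 55.5°.

≈ 55.5°N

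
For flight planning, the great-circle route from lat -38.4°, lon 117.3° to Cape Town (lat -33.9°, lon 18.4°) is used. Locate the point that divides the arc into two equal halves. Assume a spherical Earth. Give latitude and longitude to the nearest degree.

≈ lat -48°, lon 66°

Write both endpoints as unit vectors p₁, p₂ with components (cos φ cos λ, cos φ sin λ, sin φ).
The central angle between the endpoints is δ = arccos(p₁·p₂) ≈ 1.322 rad (75.8°).
Interpolate at f = 1/2 with slerp weights a = sin((1−f)δ)/sin δ ≈ 0.634, b = sin(fδ)/sin δ ≈ 0.634.
p = a·p₁ + b·p₂ ≈ (0.271, 0.607, -0.747); φ = arcsin(p_z) ≈ -48.32°, λ = atan2(p_y, p_x) ≈ 65.93°.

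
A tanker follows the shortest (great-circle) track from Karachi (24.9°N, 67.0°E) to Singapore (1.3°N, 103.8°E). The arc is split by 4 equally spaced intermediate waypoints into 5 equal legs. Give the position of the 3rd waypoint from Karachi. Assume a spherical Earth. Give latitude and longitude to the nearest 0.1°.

Write both endpoints as unit vectors p₁, p₂ with components (cos φ cos λ, cos φ sin λ, sin φ).
The central angle between the endpoints is δ = arccos(p₁·p₂) ≈ 0.744 rad (42.6°).
Interpolate at f = 3/5 with slerp weights a = sin((1−f)δ)/sin δ ≈ 0.433, b = sin(fδ)/sin δ ≈ 0.637.
p = a·p₁ + b·p₂ ≈ (0.001, 0.980, 0.197); φ = arcsin(p_z) ≈ 11.35°, λ = atan2(p_y, p_x) ≈ 89.92°.

≈ (11.3°N, 89.9°E)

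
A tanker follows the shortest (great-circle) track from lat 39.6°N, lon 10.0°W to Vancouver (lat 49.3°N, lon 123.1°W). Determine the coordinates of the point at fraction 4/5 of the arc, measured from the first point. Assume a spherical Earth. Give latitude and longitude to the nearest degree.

The haversine formula gives a central angle δ ≈ 1.281 rad (73.4°) between the endpoints.
Interpolate at f = 4/5 with slerp weights a = sin((1−f)δ)/sin δ ≈ 0.264, b = sin(fδ)/sin δ ≈ 0.892.
p = a·p₁ + b·p₂ ≈ (-0.117, -0.523, 0.845); φ = arcsin(p_z) ≈ 57.63°, λ = atan2(p_y, p_x) ≈ -102.62°.

≈ lat 58°N, lon 103°W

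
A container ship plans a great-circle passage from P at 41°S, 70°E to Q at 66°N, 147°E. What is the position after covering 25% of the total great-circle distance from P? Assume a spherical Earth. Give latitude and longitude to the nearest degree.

≈ 13°S, 84°E

Convert each endpoint to a unit vector on the sphere (x = cos φ cos λ, y = cos φ sin λ, z = sin φ).
The central angle between the endpoints is δ = arccos(p₁·p₂) ≈ 2.130 rad (122.0°).
Interpolate at f = 0.25 with slerp weights a = sin((1−f)δ)/sin δ ≈ 1.179, b = sin(fδ)/sin δ ≈ 0.599.
p = a·p₁ + b·p₂ ≈ (0.100, 0.969, -0.227); φ = arcsin(p_z) ≈ -13.09°, λ = atan2(p_y, p_x) ≈ 84.10°.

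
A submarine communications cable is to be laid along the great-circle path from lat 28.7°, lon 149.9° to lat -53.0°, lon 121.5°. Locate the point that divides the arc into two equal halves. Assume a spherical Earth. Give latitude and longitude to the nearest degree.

≈ lat -13°, lon 138°

The haversine formula gives a central angle δ ≈ 1.490 rad (85.4°) between the endpoints.
Interpolate at f = 1/2 with slerp weights a = sin((1−f)δ)/sin δ ≈ 0.680, b = sin(fδ)/sin δ ≈ 0.680.
p = a·p₁ + b·p₂ ≈ (-0.730, 0.648, -0.217); φ = arcsin(p_z) ≈ -12.51°, λ = atan2(p_y, p_x) ≈ 138.40°.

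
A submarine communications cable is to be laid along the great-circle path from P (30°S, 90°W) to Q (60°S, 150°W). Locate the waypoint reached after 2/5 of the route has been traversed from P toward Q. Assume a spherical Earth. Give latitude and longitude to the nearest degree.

Write both endpoints as unit vectors p₁, p₂ with components (cos φ cos λ, cos φ sin λ, sin φ).
The central angle between the endpoints is δ = arccos(p₁·p₂) ≈ 0.864 rad (49.5°).
Interpolate at f = 2/5 with slerp weights a = sin((1−f)δ)/sin δ ≈ 0.652, b = sin(fδ)/sin δ ≈ 0.445.
p = a·p₁ + b·p₂ ≈ (-0.193, -0.676, -0.712); φ = arcsin(p_z) ≈ -45.36°, λ = atan2(p_y, p_x) ≈ -105.93°.

≈ (45°S, 106°W)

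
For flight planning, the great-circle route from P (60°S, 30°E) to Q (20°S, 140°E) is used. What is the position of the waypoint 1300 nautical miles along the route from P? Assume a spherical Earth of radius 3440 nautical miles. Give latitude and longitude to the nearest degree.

≈ (63°S, 76°E)

Write both endpoints as unit vectors p₁, p₂ with components (cos φ cos λ, cos φ sin λ, sin φ).
The central angle between the endpoints is δ = arccos(p₁·p₂) ≈ 1.435 rad (82.2°). The total great-circle distance is δ·R ≈ 1.435 × 3440 ≈ 4936 nmi, so the target fraction is f = 1300/4936 ≈ 0.263.
Interpolate at f ≈ 0.263 with slerp weights a = sin((1−f)δ)/sin δ ≈ 0.879, b = sin(fδ)/sin δ ≈ 0.372.
p = a·p₁ + b·p₂ ≈ (0.113, 0.445, -0.889); φ = arcsin(p_z) ≈ -62.70°, λ = atan2(p_y, p_x) ≈ 75.80°.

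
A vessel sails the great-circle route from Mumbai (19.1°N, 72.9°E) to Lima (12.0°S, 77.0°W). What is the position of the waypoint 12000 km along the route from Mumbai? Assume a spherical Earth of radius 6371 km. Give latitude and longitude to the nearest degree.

Write both endpoints as unit vectors p₁, p₂ with components (cos φ cos λ, cos φ sin λ, sin φ).
The central angle between the endpoints is δ = arccos(p₁·p₂) ≈ 2.621 rad (150.2°). The total great-circle distance is δ·R ≈ 2.621 × 6371 ≈ 16701 km, so the target fraction is f = 12000/16701 ≈ 0.719.
Interpolate at f ≈ 0.719 with slerp weights a = sin((1−f)δ)/sin δ ≈ 1.353, b = sin(fδ)/sin δ ≈ 1.914.
p = a·p₁ + b·p₂ ≈ (0.797, -0.602, 0.045); φ = arcsin(p_z) ≈ 2.57°, λ = atan2(p_y, p_x) ≈ -37.07°.

≈ (3°N, 37°W)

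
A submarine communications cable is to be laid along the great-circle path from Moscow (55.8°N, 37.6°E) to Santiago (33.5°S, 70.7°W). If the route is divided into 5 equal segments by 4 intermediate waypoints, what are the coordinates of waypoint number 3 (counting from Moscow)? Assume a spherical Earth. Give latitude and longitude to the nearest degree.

Write both endpoints as unit vectors p₁, p₂ with components (cos φ cos λ, cos φ sin λ, sin φ).
The central angle between the endpoints is δ = arccos(p₁·p₂) ≈ 2.219 rad (127.1°).
Interpolate at f = 3/5 with slerp weights a = sin((1−f)δ)/sin δ ≈ 0.973, b = sin(fδ)/sin δ ≈ 1.219.
p = a·p₁ + b·p₂ ≈ (0.769, -0.625, 0.132); φ = arcsin(p_z) ≈ 7.59°, λ = atan2(p_y, p_x) ≈ -39.12°.

≈ 8°N, 39°W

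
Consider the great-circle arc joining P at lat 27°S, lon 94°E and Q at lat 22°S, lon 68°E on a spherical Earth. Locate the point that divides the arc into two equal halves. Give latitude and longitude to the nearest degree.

Convert each endpoint to a unit vector on the sphere (x = cos φ cos λ, y = cos φ sin λ, z = sin φ).
The central angle between the endpoints is δ = arccos(p₁·p₂) ≈ 0.421 rad (24.1°).
Interpolate at f = 1/2 with slerp weights a = sin((1−f)δ)/sin δ ≈ 0.511, b = sin(fδ)/sin δ ≈ 0.511.
p = a·p₁ + b·p₂ ≈ (0.146, 0.894, -0.424); φ = arcsin(p_z) ≈ -25.07°, λ = atan2(p_y, p_x) ≈ 80.74°.

≈ lat 25°S, lon 81°E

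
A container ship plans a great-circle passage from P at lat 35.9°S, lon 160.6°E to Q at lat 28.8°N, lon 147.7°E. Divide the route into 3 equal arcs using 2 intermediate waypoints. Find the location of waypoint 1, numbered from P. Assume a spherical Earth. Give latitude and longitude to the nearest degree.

From cos δ = sin φ₁ sin φ₂ + cos φ₁ cos φ₂ cos Δλ, the central angle is δ ≈ 1.149 rad (65.8°).
Interpolate at f = 1/3 with slerp weights a = sin((1−f)δ)/sin δ ≈ 0.760, b = sin(fδ)/sin δ ≈ 0.410.
p = a·p₁ + b·p₂ ≈ (-0.884, 0.396, -0.248); φ = arcsin(p_z) ≈ -14.37°, λ = atan2(p_y, p_x) ≈ 155.86°.

≈ lat 14°S, lon 156°E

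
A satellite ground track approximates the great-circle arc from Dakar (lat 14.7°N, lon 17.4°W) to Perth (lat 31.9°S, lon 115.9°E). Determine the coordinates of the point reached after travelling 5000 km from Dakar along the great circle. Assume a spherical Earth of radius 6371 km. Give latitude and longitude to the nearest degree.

Write both endpoints as unit vectors p₁, p₂ with components (cos φ cos λ, cos φ sin λ, sin φ).
The central angle between the endpoints is δ = arccos(p₁·p₂) ≈ 2.342 rad (134.2°). The total great-circle distance is δ·R ≈ 2.342 × 6371 ≈ 14923 km, so the target fraction is f = 5000/14923 ≈ 0.335.
Interpolate at f ≈ 0.335 with slerp weights a = sin((1−f)δ)/sin δ ≈ 1.395, b = sin(fδ)/sin δ ≈ 0.986.
p = a·p₁ + b·p₂ ≈ (0.922, 0.349, -0.167); φ = arcsin(p_z) ≈ -9.61°, λ = atan2(p_y, p_x) ≈ 20.76°.

≈ lat 10°S, lon 21°E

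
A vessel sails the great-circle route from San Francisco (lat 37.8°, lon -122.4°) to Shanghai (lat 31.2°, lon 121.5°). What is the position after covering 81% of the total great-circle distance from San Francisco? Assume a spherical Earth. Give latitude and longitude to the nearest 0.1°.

≈ lat 42.1°, lon 137.6°

The haversine formula gives a central angle δ ≈ 1.551 rad (88.8°) between the endpoints.
Interpolate at f = 0.81 with slerp weights a = sin((1−f)δ)/sin δ ≈ 0.290, b = sin(fδ)/sin δ ≈ 0.951.
p = a·p₁ + b·p₂ ≈ (-0.548, 0.500, 0.671); φ = arcsin(p_z) ≈ 42.12°, λ = atan2(p_y, p_x) ≈ 137.63°.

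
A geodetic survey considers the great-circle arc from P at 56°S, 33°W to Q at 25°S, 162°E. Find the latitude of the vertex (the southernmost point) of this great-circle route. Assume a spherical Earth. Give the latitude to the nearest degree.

The great circle lies in the plane with unit normal n̂ = (p₁ × p₂)/|p₁ × p₂|.
Here n̂_z ≈ -0.132; the vertex latitude is φ_max = arccos|n̂_z| ≈ 82.4°.
Check via Clairaut: cos φ_max = |cos φ₁| · sin C = cos(56.0°)·sin(166.3°) ≈ 0.132, again giving ≈ 82.4°.

≈ 82°S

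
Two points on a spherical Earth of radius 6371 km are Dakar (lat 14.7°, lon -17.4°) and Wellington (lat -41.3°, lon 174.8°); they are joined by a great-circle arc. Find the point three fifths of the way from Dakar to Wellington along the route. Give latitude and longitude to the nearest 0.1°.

≈ lat -66.4°, lon -73.2°

Write both endpoints as unit vectors p₁, p₂ with components (cos φ cos λ, cos φ sin λ, sin φ).
The central angle between the endpoints is δ = arccos(p₁·p₂) ≈ 2.642 rad (151.4°).
Interpolate at f = 3/5 with slerp weights a = sin((1−f)δ)/sin δ ≈ 1.817, b = sin(fδ)/sin δ ≈ 2.087.
p = a·p₁ + b·p₂ ≈ (0.116, -0.384, -0.916); φ = arcsin(p_z) ≈ -66.37°, λ = atan2(p_y, p_x) ≈ -73.16°.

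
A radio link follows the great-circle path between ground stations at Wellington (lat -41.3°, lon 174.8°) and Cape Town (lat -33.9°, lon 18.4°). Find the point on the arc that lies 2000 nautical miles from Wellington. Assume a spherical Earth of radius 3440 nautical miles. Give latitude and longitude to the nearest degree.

≈ lat -70°, lon 142°

From cos δ = sin φ₁ sin φ₂ + cos φ₁ cos φ₂ cos Δλ, the central angle is δ ≈ 1.776 rad (101.7°). The total great-circle distance is δ·R ≈ 1.776 × 3440 ≈ 6108 nmi, so the target fraction is f = 2000/6108 ≈ 0.327.
Interpolate at f ≈ 0.327 with slerp weights a = sin((1−f)δ)/sin δ ≈ 0.950, b = sin(fδ)/sin δ ≈ 0.561.
p = a·p₁ + b·p₂ ≈ (-0.269, 0.212, -0.940); φ = arcsin(p_z) ≈ -69.99°, λ = atan2(p_y, p_x) ≈ 141.79°.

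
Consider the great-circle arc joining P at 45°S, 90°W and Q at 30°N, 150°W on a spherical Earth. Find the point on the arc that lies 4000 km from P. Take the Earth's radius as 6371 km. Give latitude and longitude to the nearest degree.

≈ 17°S, 118°W

The haversine formula gives a central angle δ ≈ 1.618 rad (92.7°) between the endpoints. The total great-circle distance is δ·R ≈ 1.618 × 6371 ≈ 10309 km, so the target fraction is f = 4000/10309 ≈ 0.388.
Interpolate at f ≈ 0.388 with slerp weights a = sin((1−f)δ)/sin δ ≈ 0.837, b = sin(fδ)/sin δ ≈ 0.588.
p = a·p₁ + b·p₂ ≈ (-0.441, -0.847, -0.298); φ = arcsin(p_z) ≈ -17.33°, λ = atan2(p_y, p_x) ≈ -117.52°.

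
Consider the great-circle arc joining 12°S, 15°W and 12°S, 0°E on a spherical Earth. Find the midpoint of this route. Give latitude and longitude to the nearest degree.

From cos δ = sin φ₁ sin φ₂ + cos φ₁ cos φ₂ cos Δλ, the central angle is δ ≈ 0.256 rad (14.7°).
Interpolate at f = 1/2 with slerp weights a = sin((1−f)δ)/sin δ ≈ 0.504, b = sin(fδ)/sin δ ≈ 0.504.
p = a·p₁ + b·p₂ ≈ (0.969, -0.128, -0.210); φ = arcsin(p_z) ≈ -12.10°, λ = atan2(p_y, p_x) ≈ -7.50°.

≈ 12°S, 7°W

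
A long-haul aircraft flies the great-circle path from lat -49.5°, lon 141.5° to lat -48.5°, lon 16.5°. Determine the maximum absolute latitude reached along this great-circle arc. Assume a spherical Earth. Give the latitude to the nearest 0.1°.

The great circle lies in the plane with unit normal n̂ = (p₁ × p₂)/|p₁ × p₂|.
Here n̂_z ≈ -0.372; the vertex latitude is φ_max = arccos|n̂_z| ≈ 68.1°.
Check via Clairaut: cos φ_max = |cos φ₁| · sin C = cos(49.5°)·sin(145.0°) ≈ 0.372, again giving ≈ 68.1°.

≈ -68.1°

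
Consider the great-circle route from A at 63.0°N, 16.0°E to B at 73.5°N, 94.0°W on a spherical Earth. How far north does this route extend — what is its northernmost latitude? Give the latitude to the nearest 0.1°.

The great circle lies in the plane with unit normal n̂ = (p₁ × p₂)/|p₁ × p₂|.
Here n̂_z ≈ -0.207; the vertex latitude is φ_max = arccos|n̂_z| ≈ 78.1°.

≈ 78.1°N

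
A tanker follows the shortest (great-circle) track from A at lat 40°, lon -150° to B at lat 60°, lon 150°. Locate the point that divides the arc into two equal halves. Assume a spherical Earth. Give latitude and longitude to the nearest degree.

Convert each endpoint to a unit vector on the sphere (x = cos φ cos λ, y = cos φ sin λ, z = sin φ).
The central angle between the endpoints is δ = arccos(p₁·p₂) ≈ 0.725 rad (41.6°).
Interpolate at f = 1/2 with slerp weights a = sin((1−f)δ)/sin δ ≈ 0.535, b = sin(fδ)/sin δ ≈ 0.535.
p = a·p₁ + b·p₂ ≈ (-0.586, -0.071, 0.807); φ = arcsin(p_z) ≈ 53.80°, λ = atan2(p_y, p_x) ≈ -173.08°.

≈ lat 54°, lon -173°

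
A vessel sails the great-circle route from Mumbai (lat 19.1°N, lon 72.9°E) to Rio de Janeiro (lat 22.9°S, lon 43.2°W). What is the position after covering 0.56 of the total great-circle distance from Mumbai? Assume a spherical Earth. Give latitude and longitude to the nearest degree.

≈ lat 7°S, lon 9°E

Write both endpoints as unit vectors p₁, p₂ with components (cos φ cos λ, cos φ sin λ, sin φ).
The central angle between the endpoints is δ = arccos(p₁·p₂) ≈ 2.106 rad (120.7°).
Interpolate at f = 0.56 with slerp weights a = sin((1−f)δ)/sin δ ≈ 0.930, b = sin(fδ)/sin δ ≈ 1.075.
p = a·p₁ + b·p₂ ≈ (0.980, 0.162, -0.114); φ = arcsin(p_z) ≈ -6.55°, λ = atan2(p_y, p_x) ≈ 9.38°.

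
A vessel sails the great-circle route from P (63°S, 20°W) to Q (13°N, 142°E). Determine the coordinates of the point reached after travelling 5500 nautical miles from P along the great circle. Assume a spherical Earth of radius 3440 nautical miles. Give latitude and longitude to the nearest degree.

Write both endpoints as unit vectors p₁, p₂ with components (cos φ cos λ, cos φ sin λ, sin φ).
The central angle between the endpoints is δ = arccos(p₁·p₂) ≈ 2.241 rad (128.4°). The total great-circle distance is δ·R ≈ 2.241 × 3440 ≈ 7709 nmi, so the target fraction is f = 5500/7709 ≈ 0.713.
Interpolate at f ≈ 0.713 with slerp weights a = sin((1−f)δ)/sin δ ≈ 0.764, b = sin(fδ)/sin δ ≈ 1.275.
p = a·p₁ + b·p₂ ≈ (-0.653, 0.646, -0.394); φ = arcsin(p_z) ≈ -23.20°, λ = atan2(p_y, p_x) ≈ 135.30°.

≈ (23°S, 135°E)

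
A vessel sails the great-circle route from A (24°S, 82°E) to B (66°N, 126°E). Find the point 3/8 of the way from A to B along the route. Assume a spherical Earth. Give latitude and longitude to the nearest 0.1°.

Convert each endpoint to a unit vector on the sphere (x = cos φ cos λ, y = cos φ sin λ, z = sin φ).
The central angle between the endpoints is δ = arccos(p₁·p₂) ≈ 1.675 rad (96.0°).
Interpolate at f = 3/8 with slerp weights a = sin((1−f)δ)/sin δ ≈ 0.871, b = sin(fδ)/sin δ ≈ 0.591.
p = a·p₁ + b·p₂ ≈ (-0.031, 0.982, 0.186); φ = arcsin(p_z) ≈ 10.70°, λ = atan2(p_y, p_x) ≈ 91.78°.

≈ (10.7°N, 91.8°E)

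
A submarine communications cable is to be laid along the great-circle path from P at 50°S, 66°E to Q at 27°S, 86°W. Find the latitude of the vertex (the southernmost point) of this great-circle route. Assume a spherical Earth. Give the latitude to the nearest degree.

The great circle lies in the plane with unit normal n̂ = (p₁ × p₂)/|p₁ × p₂|.
Here n̂_z ≈ -0.272; the vertex latitude is φ_max = arccos|n̂_z| ≈ 74.2°.
Check via Clairaut: cos φ_max = |cos φ₁| · sin C = cos(50.0°)·sin(154.9°) ≈ 0.272, again giving ≈ 74.2°.

≈ 74°S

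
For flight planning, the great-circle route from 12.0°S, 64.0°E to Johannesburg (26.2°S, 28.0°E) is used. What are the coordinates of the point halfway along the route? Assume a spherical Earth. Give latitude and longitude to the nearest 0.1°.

≈ 20.0°S, 46.8°E

Write both endpoints as unit vectors p₁, p₂ with components (cos φ cos λ, cos φ sin λ, sin φ).
The central angle between the endpoints is δ = arccos(p₁·p₂) ≈ 0.640 rad (36.7°).
Interpolate at f = 1/2 with slerp weights a = sin((1−f)δ)/sin δ ≈ 0.527, b = sin(fδ)/sin δ ≈ 0.527.
p = a·p₁ + b·p₂ ≈ (0.643, 0.685, -0.342); φ = arcsin(p_z) ≈ -20.00°, λ = atan2(p_y, p_x) ≈ 46.80°.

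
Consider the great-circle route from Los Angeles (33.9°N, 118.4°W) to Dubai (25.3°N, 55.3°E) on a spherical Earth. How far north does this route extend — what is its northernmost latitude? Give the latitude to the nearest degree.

≈ 85°N

The great circle lies in the plane with unit normal n̂ = (p₁ × p₂)/|p₁ × p₂|.
Here n̂_z ≈ +0.096; the vertex latitude is φ_max = arccos|n̂_z| ≈ 84.5°.
Check via Clairaut: cos φ_max = |cos φ₁| · sin C = cos(33.9°)·sin(6.6°) ≈ 0.096, again giving ≈ 84.5°.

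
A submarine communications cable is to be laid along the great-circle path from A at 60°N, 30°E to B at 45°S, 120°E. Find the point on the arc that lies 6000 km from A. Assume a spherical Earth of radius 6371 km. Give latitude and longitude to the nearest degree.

≈ 19°N, 80°E

Convert each endpoint to a unit vector on the sphere (x = cos φ cos λ, y = cos φ sin λ, z = sin φ).
The central angle between the endpoints is δ = arccos(p₁·p₂) ≈ 2.230 rad (127.8°). The total great-circle distance is δ·R ≈ 2.230 × 6371 ≈ 14206 km, so the target fraction is f = 6000/14206 ≈ 0.422.
Interpolate at f ≈ 0.422 with slerp weights a = sin((1−f)δ)/sin δ ≈ 1.215, b = sin(fδ)/sin δ ≈ 1.023.
p = a·p₁ + b·p₂ ≈ (0.164, 0.930, 0.329); φ = arcsin(p_z) ≈ 19.19°, λ = atan2(p_y, p_x) ≈ 79.98°.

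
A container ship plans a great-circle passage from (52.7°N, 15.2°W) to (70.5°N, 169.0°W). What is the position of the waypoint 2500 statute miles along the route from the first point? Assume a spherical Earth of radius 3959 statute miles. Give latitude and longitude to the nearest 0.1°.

≈ (83.7°N, 90.8°W)

Write both endpoints as unit vectors p₁, p₂ with components (cos φ cos λ, cos φ sin λ, sin φ).
The central angle between the endpoints is δ = arccos(p₁·p₂) ≈ 0.966 rad (55.4°). The total great-circle distance is δ·R ≈ 0.966 × 3959 ≈ 3826 mi, so the target fraction is f = 2500/3826 ≈ 0.653.
Interpolate at f ≈ 0.653 with slerp weights a = sin((1−f)δ)/sin δ ≈ 0.399, b = sin(fδ)/sin δ ≈ 0.717.
p = a·p₁ + b·p₂ ≈ (-0.002, -0.109, 0.994); φ = arcsin(p_z) ≈ 83.73°, λ = atan2(p_y, p_x) ≈ -90.81°.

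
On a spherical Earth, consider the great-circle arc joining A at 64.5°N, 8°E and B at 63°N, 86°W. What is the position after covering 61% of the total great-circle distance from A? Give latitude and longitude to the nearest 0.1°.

≈ 70.7°N, 53.3°W

From cos δ = sin φ₁ sin φ₂ + cos φ₁ cos φ₂ cos Δλ, the central angle is δ ≈ 0.659 rad (37.8°).
Interpolate at f = 0.61 with slerp weights a = sin((1−f)δ)/sin δ ≈ 0.415, b = sin(fδ)/sin δ ≈ 0.639.
p = a·p₁ + b·p₂ ≈ (0.197, -0.265, 0.944); φ = arcsin(p_z) ≈ 70.74°, λ = atan2(p_y, p_x) ≈ -53.29°.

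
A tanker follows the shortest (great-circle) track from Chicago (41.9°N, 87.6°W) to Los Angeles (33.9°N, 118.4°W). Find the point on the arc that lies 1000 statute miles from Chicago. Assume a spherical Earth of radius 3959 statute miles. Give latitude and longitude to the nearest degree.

≈ 38°N, 106°W

Write both endpoints as unit vectors p₁, p₂ with components (cos φ cos λ, cos φ sin λ, sin φ).
The central angle between the endpoints is δ = arccos(p₁·p₂) ≈ 0.444 rad (25.4°). The total great-circle distance is δ·R ≈ 0.444 × 3959 ≈ 1757 mi, so the target fraction is f = 1000/1757 ≈ 0.569.
Interpolate at f ≈ 0.569 with slerp weights a = sin((1−f)δ)/sin δ ≈ 0.443, b = sin(fδ)/sin δ ≈ 0.582.
p = a·p₁ + b·p₂ ≈ (-0.216, -0.754, 0.620); φ = arcsin(p_z) ≈ 38.33°, λ = atan2(p_y, p_x) ≈ -105.98°.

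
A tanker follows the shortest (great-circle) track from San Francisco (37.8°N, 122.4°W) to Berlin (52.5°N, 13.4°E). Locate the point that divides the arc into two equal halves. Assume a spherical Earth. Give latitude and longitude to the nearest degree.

The haversine formula gives a central angle δ ≈ 1.429 rad (81.9°) between the endpoints.
Interpolate at f = 1/2 with slerp weights a = sin((1−f)δ)/sin δ ≈ 0.662, b = sin(fδ)/sin δ ≈ 0.662.
p = a·p₁ + b·p₂ ≈ (0.112, -0.348, 0.931); φ = arcsin(p_z) ≈ 68.55°, λ = atan2(p_y, p_x) ≈ -72.21°.

≈ 69°N, 72°W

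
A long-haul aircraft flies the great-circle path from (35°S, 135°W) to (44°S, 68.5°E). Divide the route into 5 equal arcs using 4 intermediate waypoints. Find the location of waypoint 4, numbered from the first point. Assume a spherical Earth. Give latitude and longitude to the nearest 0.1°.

Convert each endpoint to a unit vector on the sphere (x = cos φ cos λ, y = cos φ sin λ, z = sin φ).
The central angle between the endpoints is δ = arccos(p₁·p₂) ≈ 1.713 rad (98.2°).
Interpolate at f = 4/5 with slerp weights a = sin((1−f)δ)/sin δ ≈ 0.339, b = sin(fδ)/sin δ ≈ 0.990.
p = a·p₁ + b·p₂ ≈ (0.064, 0.466, -0.882); φ = arcsin(p_z) ≈ -61.94°, λ = atan2(p_y, p_x) ≈ 82.13°.

≈ (61.9°S, 82.1°E)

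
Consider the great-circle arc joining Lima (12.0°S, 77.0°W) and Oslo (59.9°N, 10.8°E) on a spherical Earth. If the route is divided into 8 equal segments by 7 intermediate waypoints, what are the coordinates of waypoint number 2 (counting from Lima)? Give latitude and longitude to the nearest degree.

Convert each endpoint to a unit vector on the sphere (x = cos φ cos λ, y = cos φ sin λ, z = sin φ).
The central angle between the endpoints is δ = arccos(p₁·p₂) ≈ 1.733 rad (99.3°).
Interpolate at f = 2/8 with slerp weights a = sin((1−f)δ)/sin δ ≈ 0.976, b = sin(fδ)/sin δ ≈ 0.425.
p = a·p₁ + b·p₂ ≈ (0.424, -0.890, 0.165); φ = arcsin(p_z) ≈ 9.50°, λ = atan2(p_y, p_x) ≈ -64.52°.

≈ (9°N, 65°W)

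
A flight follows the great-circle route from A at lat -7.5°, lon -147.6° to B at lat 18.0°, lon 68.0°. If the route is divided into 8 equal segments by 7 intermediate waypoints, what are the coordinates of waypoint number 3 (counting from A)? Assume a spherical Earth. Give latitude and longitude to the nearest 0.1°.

Write both endpoints as unit vectors p₁, p₂ with components (cos φ cos λ, cos φ sin λ, sin φ).
The central angle between the endpoints is δ = arccos(p₁·p₂) ≈ 2.510 rad (143.8°).
Interpolate at f = 3/8 with slerp weights a = sin((1−f)δ)/sin δ ≈ 1.693, b = sin(fδ)/sin δ ≈ 1.369.
p = a·p₁ + b·p₂ ≈ (-0.930, 0.307, 0.202); φ = arcsin(p_z) ≈ 11.65°, λ = atan2(p_y, p_x) ≈ 161.71°.

≈ lat 11.6°, lon 161.7°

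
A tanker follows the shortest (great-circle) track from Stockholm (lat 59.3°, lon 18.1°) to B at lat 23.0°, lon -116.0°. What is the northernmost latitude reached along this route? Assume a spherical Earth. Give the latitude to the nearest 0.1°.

≈ 70.3°

The great circle lies in the plane with unit normal n̂ = (p₁ × p₂)/|p₁ × p₂|.
Here n̂_z ≈ -0.338; the vertex latitude is φ_max = arccos|n̂_z| ≈ 70.3°.
Check via Clairaut: cos φ_max = |cos φ₁| · sin C = cos(59.3°)·sin(41.4°) ≈ 0.338, again giving ≈ 70.3°.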